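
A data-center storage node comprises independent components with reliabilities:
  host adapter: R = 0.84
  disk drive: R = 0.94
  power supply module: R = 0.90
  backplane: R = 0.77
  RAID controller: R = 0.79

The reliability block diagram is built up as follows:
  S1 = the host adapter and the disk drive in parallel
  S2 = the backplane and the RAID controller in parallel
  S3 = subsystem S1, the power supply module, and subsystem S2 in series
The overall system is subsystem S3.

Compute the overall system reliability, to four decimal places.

Parallel (host adapter and disk drive): 1 − (1 − 0.840000)(1 − 0.940000) = 0.990400
Parallel (backplane and RAID controller): 1 − (1 − 0.770000)(1 − 0.790000) = 0.951700
Series ([0.990400], power supply module, and [0.951700]): 0.990400 × 0.900000 × 0.951700 = 0.8483

0.8483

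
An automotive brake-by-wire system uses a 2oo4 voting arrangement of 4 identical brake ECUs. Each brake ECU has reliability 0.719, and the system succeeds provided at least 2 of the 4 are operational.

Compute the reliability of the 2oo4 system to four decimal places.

0.9300

R = Σ_{i=2}^{4} C(4,i) p^i (1−p)^{4−i} with p = 0.719
C(4,2)·0.719^2·0.281^2 = 0.244919
C(4,3)·0.719^3·0.281^1 = 0.417785
C(4,4)·0.719^4·0.281^0 = 0.267249
Sum = 0.9300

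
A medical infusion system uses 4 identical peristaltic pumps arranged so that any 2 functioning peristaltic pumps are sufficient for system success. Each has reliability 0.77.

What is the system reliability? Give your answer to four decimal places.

0.9597

R = Σ_{i=2}^{4} C(4,i) p^i (1−p)^{4−i} with p = 0.77
C(4,2)·0.77^2·0.23^2 = 0.188186
C(4,3)·0.77^3·0.23^1 = 0.420010
C(4,4)·0.77^4·0.23^0 = 0.351530
Sum = 0.9597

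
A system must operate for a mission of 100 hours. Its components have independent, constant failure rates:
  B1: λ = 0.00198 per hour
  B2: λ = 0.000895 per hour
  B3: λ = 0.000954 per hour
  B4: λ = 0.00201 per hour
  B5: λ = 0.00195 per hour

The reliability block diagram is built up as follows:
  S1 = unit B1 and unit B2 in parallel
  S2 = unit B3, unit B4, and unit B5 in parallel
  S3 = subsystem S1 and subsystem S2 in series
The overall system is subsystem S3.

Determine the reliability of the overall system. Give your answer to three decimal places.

0.982

R(B1) = exp(−0.00198 × 100) = 0.82037
R(B2) = exp(−0.000895 × 100) = 0.91439
R(B3) = exp(−0.000954 × 100) = 0.90901
R(B4) = exp(−0.00201 × 100) = 0.81791
R(B5) = exp(−0.00195 × 100) = 0.82283
Parallel (B1 and B2): 1 − (1 − 0.82037)(1 − 0.91439) = 0.98462
Parallel (B3, B4, and B5): 1 − (1 − 0.90901)(1 − 0.81791)(1 − 0.82283) = 0.99706
Series ([0.98462] and [0.99706]): 0.98462 × 0.99706 = 0.982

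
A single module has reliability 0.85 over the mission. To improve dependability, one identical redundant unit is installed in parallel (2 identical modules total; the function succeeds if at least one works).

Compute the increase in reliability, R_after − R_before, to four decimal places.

R_before = 0.85
R_after = 1 − (1 − 0.85)^2 = 0.9775
ΔR = 0.9775 − 0.85 = 0.1275

0.1275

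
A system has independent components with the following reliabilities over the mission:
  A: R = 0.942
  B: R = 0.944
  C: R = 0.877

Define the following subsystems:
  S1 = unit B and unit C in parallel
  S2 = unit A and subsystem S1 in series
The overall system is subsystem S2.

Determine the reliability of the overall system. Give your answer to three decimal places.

Parallel (B and C): 1 − (1 − 0.94400)(1 − 0.87700) = 0.99311
Series (A and [0.99311]): 0.94200 × 0.99311 = 0.936

0.936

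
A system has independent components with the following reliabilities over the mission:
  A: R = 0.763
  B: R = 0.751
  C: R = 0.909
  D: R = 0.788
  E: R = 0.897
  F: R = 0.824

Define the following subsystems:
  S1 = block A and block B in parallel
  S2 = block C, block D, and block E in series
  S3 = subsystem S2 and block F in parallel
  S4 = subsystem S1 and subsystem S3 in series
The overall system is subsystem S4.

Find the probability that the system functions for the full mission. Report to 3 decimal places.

0.882

Parallel (A and B): 1 − (1 − 0.76300)(1 − 0.75100) = 0.94099
Series (C, D, and E): 0.90900 × 0.78800 × 0.89700 = 0.64251
Parallel ([0.64251] and F): 1 − (1 − 0.64251)(1 − 0.82400) = 0.93708
Series ([0.94099] and [0.93708]): 0.94099 × 0.93708 = 0.882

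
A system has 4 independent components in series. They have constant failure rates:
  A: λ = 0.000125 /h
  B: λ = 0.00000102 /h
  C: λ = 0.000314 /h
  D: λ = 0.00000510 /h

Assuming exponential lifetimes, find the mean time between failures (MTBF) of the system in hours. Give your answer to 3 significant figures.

2250

Series of exponential components: λ_sys = Σ λ_i
λ_sys = 0.000125 + 0.00000102 + 0.000314 + 0.00000510 = 4.4512e-04 /h
MTBF = 1 / λ_sys = 2250 h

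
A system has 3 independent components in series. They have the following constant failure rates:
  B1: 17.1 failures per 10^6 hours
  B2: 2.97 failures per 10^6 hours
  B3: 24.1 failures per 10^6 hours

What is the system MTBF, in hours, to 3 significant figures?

Series of exponential components: λ_sys = Σ λ_i
λ_sys = 0.0000171 + 0.00000297 + 0.0000241 = 4.4170e-05 /h
MTBF = 1 / λ_sys = 22600 h

22600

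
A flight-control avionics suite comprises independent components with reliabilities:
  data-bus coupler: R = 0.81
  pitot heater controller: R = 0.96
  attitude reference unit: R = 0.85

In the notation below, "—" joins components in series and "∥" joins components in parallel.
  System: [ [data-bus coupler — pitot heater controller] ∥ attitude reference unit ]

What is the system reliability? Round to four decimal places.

0.9666

Series (data-bus coupler and pitot heater controller): 0.810000 × 0.960000 = 0.777600
Parallel ([0.777600] and attitude reference unit): 1 − (1 − 0.777600)(1 − 0.850000) = 0.9666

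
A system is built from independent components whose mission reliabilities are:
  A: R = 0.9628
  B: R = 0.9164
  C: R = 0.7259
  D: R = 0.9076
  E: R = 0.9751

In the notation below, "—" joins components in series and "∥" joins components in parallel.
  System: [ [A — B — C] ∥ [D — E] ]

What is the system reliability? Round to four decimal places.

0.9587

Series (A, B, and C): 0.962800 × 0.916400 × 0.725900 = 0.640469
Series (D and E): 0.907600 × 0.975100 = 0.885001
Parallel ([0.640469] and [0.885001]): 1 − (1 − 0.640469)(1 − 0.885001) = 0.9587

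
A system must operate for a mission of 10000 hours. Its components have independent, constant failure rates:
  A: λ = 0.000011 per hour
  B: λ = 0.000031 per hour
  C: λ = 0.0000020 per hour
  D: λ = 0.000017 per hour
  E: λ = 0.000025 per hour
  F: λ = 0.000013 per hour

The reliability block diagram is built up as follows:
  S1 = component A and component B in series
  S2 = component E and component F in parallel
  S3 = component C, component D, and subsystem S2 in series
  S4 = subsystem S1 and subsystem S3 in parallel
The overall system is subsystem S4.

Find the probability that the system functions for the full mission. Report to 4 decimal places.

0.9330

R(A) = exp(−0.000011 × 10000) = 0.895834
R(B) = exp(−0.000031 × 10000) = 0.733447
R(C) = exp(−0.0000020 × 10000) = 0.980199
R(D) = exp(−0.000017 × 10000) = 0.843665
R(E) = exp(−0.000025 × 10000) = 0.778801
R(F) = exp(−0.000013 × 10000) = 0.878095
Series (A and B): 0.895834 × 0.733447 = 0.657047
Parallel (E and F): 1 − (1 − 0.778801)(1 − 0.878095) = 0.973035
Series (C, D, and [0.973035]): 0.980199 × 0.843665 × 0.973035 = 0.804661
Parallel ([0.657047] and [0.804661]): 1 − (1 − 0.657047)(1 − 0.804661) = 0.9330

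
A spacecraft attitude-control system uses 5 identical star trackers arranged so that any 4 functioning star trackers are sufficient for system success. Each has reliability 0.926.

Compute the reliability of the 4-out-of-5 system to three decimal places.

R = Σ_{i=4}^{5} C(5,i) p^i (1−p)^{5−i} with p = 0.926
C(5,4)·0.926^4·0.074^1 = 0.27205
C(5,5)·0.926^5·0.074^0 = 0.68086
Sum = 0.953

0.953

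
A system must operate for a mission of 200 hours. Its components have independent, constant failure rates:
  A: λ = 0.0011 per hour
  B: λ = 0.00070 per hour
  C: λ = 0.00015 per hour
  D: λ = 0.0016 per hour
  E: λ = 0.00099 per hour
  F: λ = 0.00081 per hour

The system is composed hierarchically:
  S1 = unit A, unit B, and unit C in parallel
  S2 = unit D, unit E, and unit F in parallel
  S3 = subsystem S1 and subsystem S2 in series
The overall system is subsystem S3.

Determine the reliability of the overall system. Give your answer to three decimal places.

0.992

R(A) = exp(−0.0011 × 200) = 0.80252
R(B) = exp(−0.00070 × 200) = 0.86936
R(C) = exp(−0.00015 × 200) = 0.97045
R(D) = exp(−0.0016 × 200) = 0.72615
R(E) = exp(−0.00099 × 200) = 0.82037
R(F) = exp(−0.00081 × 200) = 0.85044
Parallel (A, B, and C): 1 − (1 − 0.80252)(1 − 0.86936)(1 − 0.97045) = 0.99924
Parallel (D, E, and F): 1 − (1 − 0.72615)(1 − 0.82037)(1 − 0.85044) = 0.99264
Series ([0.99924] and [0.99264]): 0.99924 × 0.99264 = 0.992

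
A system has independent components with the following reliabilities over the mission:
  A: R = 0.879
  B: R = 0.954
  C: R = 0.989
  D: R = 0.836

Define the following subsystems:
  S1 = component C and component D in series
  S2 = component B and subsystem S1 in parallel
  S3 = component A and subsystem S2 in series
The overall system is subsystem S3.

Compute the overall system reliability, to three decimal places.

Series (C and D): 0.98900 × 0.83600 = 0.82680
Parallel (B and [0.82680]): 1 − (1 − 0.95400)(1 − 0.82680) = 0.99203
Series (A and [0.99203]): 0.87900 × 0.99203 = 0.872

0.872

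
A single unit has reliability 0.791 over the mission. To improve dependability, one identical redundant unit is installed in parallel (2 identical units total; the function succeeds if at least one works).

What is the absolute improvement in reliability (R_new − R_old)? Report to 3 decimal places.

R_before = 0.791
R_after = 1 − (1 − 0.791)^2 = 0.956
ΔR = 0.956 − 0.791 = 0.165

0.165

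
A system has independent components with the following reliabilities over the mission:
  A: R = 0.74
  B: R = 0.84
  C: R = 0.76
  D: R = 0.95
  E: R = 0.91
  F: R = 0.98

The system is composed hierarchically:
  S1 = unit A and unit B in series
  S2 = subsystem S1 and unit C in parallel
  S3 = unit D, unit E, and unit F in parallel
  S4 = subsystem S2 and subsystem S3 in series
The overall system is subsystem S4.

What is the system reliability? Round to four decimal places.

Series (A and B): 0.740000 × 0.840000 = 0.621600
Parallel ([0.621600] and C): 1 − (1 − 0.621600)(1 − 0.760000) = 0.909184
Parallel (D, E, and F): 1 − (1 − 0.950000)(1 − 0.910000)(1 − 0.980000) = 0.999910
Series ([0.909184] and [0.999910]): 0.909184 × 0.999910 = 0.9091

0.9091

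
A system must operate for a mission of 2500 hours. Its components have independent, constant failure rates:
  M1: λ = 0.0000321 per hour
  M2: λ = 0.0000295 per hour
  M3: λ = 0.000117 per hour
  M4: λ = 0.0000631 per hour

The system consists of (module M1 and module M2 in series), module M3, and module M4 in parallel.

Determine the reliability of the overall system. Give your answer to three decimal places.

R(M1) = exp(−0.0000321 × 2500) = 0.92289
R(M2) = exp(−0.0000295 × 2500) = 0.92890
R(M3) = exp(−0.000117 × 2500) = 0.74640
R(M4) = exp(−0.0000631 × 2500) = 0.85406
Series (M1 and M2): 0.92289 × 0.92890 = 0.85727
Parallel ([0.85727], M3, and M4): 1 − (1 − 0.85727)(1 − 0.74640)(1 − 0.85406) = 0.995

0.995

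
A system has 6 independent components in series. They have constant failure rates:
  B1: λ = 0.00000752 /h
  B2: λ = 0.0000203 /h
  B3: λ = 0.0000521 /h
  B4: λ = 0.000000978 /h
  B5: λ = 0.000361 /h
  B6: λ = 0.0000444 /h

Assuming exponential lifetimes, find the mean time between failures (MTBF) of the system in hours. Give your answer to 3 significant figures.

Series of exponential components: λ_sys = Σ λ_i
λ_sys = 0.00000752 + 0.0000203 + 0.0000521 + 0.000000978 + 0.000361 + 0.0000444 = 4.8630e-04 /h
MTBF = 1 / λ_sys = 2060 h

2060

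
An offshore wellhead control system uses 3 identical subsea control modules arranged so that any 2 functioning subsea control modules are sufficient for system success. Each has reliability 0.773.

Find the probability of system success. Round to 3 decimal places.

R = Σ_{i=2}^{3} C(3,i) p^i (1−p)^{3−i} with p = 0.773
C(3,2)·0.773^2·0.227^1 = 0.40692
C(3,3)·0.773^3·0.227^0 = 0.46189
Sum = 0.869

0.869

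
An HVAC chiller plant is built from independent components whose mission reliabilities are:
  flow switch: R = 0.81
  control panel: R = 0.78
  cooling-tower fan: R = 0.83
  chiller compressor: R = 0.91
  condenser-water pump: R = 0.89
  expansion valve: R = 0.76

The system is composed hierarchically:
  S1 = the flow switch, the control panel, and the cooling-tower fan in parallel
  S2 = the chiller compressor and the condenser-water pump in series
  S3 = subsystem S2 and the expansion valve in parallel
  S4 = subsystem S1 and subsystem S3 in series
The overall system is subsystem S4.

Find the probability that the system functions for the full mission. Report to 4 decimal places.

0.9476

Parallel (flow switch, control panel, and cooling-tower fan): 1 − (1 − 0.810000)(1 − 0.780000)(1 − 0.830000) = 0.992894
Series (chiller compressor and condenser-water pump): 0.910000 × 0.890000 = 0.809900
Parallel ([0.809900] and expansion valve): 1 − (1 − 0.809900)(1 − 0.760000) = 0.954376
Series ([0.992894] and [0.954376]): 0.992894 × 0.954376 = 0.9476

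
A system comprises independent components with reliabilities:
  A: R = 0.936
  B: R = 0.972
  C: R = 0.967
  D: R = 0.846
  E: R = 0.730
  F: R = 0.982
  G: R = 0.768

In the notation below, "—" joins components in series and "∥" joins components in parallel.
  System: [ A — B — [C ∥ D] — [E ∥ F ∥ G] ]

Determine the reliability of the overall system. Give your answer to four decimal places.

0.9041

Parallel (C and D): 1 − (1 − 0.967000)(1 − 0.846000) = 0.994918
Parallel (E, F, and G): 1 − (1 − 0.730000)(1 − 0.982000)(1 − 0.768000) = 0.998872
Series (A, B, [0.994918], and [0.998872]): 0.936000 × 0.972000 × 0.994918 × 0.998872 = 0.9041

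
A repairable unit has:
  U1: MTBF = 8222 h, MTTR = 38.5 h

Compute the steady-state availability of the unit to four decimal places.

A(U1) = MTBF/(MTBF+MTTR) = 8222/(8222+38.5) = 0.9953

0.9953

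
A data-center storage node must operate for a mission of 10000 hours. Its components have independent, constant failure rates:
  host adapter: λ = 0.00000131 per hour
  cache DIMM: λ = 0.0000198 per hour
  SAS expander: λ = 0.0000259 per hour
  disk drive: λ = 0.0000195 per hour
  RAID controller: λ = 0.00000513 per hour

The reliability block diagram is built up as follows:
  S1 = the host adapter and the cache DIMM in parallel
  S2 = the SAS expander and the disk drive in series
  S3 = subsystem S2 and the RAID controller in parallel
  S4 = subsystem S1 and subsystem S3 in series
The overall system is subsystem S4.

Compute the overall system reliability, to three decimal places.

0.979

R(host adapter) = exp(−0.00000131 × 10000) = 0.98699
R(cache DIMM) = exp(−0.0000198 × 10000) = 0.82037
R(SAS expander) = exp(−0.0000259 × 10000) = 0.77182
R(disk drive) = exp(−0.0000195 × 10000) = 0.82283
R(RAID controller) = exp(−0.00000513 × 10000) = 0.94999
Parallel (host adapter and cache DIMM): 1 − (1 − 0.98699)(1 − 0.82037) = 0.99766
Series (SAS expander and disk drive): 0.77182 × 0.82283 = 0.63508
Parallel ([0.63508] and RAID controller): 1 − (1 − 0.63508)(1 − 0.94999) = 0.98175
Series ([0.99766] and [0.98175]): 0.99766 × 0.98175 = 0.979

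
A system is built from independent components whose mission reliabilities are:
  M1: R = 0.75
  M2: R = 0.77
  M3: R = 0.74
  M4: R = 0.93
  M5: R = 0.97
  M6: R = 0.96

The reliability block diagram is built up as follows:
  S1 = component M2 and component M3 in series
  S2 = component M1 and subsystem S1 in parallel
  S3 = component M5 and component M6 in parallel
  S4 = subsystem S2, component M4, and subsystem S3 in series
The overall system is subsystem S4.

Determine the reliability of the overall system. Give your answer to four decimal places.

Series (M2 and M3): 0.770000 × 0.740000 = 0.569800
Parallel (M1 and [0.569800]): 1 − (1 − 0.750000)(1 − 0.569800) = 0.892450
Parallel (M5 and M6): 1 − (1 − 0.970000)(1 − 0.960000) = 0.998800
Series ([0.892450], M4, and [0.998800]): 0.892450 × 0.930000 × 0.998800 = 0.8290

0.8290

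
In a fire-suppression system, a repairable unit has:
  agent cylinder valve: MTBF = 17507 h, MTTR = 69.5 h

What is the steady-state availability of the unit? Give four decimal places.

A(agent cylinder valve) = MTBF/(MTBF+MTTR) = 17507/(17507+69.5) = 0.9960

0.9960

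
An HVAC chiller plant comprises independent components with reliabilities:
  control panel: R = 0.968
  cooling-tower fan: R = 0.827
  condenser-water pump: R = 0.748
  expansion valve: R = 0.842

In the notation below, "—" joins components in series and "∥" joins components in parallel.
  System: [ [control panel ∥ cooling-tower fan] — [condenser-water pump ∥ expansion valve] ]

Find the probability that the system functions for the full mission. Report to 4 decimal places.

Parallel (control panel and cooling-tower fan): 1 − (1 − 0.968000)(1 − 0.827000) = 0.994464
Parallel (condenser-water pump and expansion valve): 1 − (1 − 0.748000)(1 − 0.842000) = 0.960184
Series ([0.994464] and [0.960184]): 0.994464 × 0.960184 = 0.9549

0.9549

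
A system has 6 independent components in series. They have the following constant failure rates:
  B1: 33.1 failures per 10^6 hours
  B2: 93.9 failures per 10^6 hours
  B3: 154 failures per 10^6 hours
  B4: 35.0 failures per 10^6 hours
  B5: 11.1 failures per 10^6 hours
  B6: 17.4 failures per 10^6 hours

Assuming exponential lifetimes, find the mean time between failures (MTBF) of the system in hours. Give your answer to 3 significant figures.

Series of exponential components: λ_sys = Σ λ_i
λ_sys = 0.0000331 + 0.0000939 + 0.000154 + 0.0000350 + 0.0000111 + 0.0000174 = 3.4450e-04 /h
MTBF = 1 / λ_sys = 2900 h

2900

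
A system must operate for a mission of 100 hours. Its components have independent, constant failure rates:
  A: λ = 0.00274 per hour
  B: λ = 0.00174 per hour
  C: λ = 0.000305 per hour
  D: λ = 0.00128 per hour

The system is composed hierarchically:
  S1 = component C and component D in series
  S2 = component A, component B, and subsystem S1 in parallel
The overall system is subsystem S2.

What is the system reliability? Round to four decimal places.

R(A) = exp(−0.00274 × 100) = 0.760332
R(B) = exp(−0.00174 × 100) = 0.840297
R(C) = exp(−0.000305 × 100) = 0.969960
R(D) = exp(−0.00128 × 100) = 0.879853
Series (C and D): 0.969960 × 0.879853 = 0.853422
Parallel (A, B, and [0.853422]): 1 − (1 − 0.760332)(1 − 0.840297)(1 − 0.853422) = 0.9944

0.9944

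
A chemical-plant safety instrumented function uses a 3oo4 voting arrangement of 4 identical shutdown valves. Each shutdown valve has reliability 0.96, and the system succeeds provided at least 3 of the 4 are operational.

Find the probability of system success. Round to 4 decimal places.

0.9909

R = Σ_{i=3}^{4} C(4,i) p^i (1−p)^{4−i} with p = 0.96
C(4,3)·0.96^3·0.04^1 = 0.141558
C(4,4)·0.96^4·0.04^0 = 0.849347
Sum = 0.9909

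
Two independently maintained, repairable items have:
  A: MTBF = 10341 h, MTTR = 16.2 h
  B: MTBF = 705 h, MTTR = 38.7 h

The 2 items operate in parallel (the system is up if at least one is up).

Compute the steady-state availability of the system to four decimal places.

A(A) = MTBF/(MTBF+MTTR) = 10341/(10341+16.2) = 0.998436
A(B) = MTBF/(MTBF+MTTR) = 705/(705+38.7) = 0.947963
Parallel availability: 1 − (1 − 0.998436)(1 − 0.947963) = 0.9999

0.9999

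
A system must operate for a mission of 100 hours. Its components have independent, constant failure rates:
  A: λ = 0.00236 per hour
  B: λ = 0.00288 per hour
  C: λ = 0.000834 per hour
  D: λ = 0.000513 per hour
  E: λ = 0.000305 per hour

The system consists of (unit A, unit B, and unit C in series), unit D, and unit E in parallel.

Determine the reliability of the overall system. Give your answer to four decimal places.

R(A) = exp(−0.00236 × 100) = 0.789781
R(B) = exp(−0.00288 × 100) = 0.749762
R(C) = exp(−0.000834 × 100) = 0.919983
R(D) = exp(−0.000513 × 100) = 0.949994
R(E) = exp(−0.000305 × 100) = 0.969960
Series (A, B, and C): 0.789781 × 0.749762 × 0.919983 = 0.544766
Parallel ([0.544766], D, and E): 1 − (1 − 0.544766)(1 − 0.949994)(1 − 0.969960) = 0.9993

0.9993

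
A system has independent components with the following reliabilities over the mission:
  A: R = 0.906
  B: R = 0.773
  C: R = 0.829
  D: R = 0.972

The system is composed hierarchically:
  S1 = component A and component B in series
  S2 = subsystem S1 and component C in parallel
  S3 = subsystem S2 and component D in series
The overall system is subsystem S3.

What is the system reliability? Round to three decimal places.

0.922

Series (A and B): 0.90600 × 0.77300 = 0.70034
Parallel ([0.70034] and C): 1 − (1 − 0.70034)(1 − 0.82900) = 0.94876
Series ([0.94876] and D): 0.94876 × 0.97200 = 0.922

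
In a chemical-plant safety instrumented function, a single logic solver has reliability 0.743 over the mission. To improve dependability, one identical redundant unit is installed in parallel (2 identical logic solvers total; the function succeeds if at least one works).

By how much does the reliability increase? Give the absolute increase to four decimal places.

0.1910

R_before = 0.743
R_after = 1 − (1 − 0.743)^2 = 0.9340
ΔR = 0.9340 − 0.743 = 0.1910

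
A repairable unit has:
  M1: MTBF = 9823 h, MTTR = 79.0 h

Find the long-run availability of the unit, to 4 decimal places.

A(M1) = MTBF/(MTBF+MTTR) = 9823/(9823+79.0) = 0.9920

0.9920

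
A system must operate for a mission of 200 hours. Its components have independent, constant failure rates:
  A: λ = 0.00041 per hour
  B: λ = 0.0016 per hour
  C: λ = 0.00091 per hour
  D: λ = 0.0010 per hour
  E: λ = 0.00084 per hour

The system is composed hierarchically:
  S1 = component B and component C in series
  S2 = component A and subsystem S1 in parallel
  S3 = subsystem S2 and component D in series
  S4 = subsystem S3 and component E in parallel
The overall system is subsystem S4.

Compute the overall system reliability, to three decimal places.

R(A) = exp(−0.00041 × 200) = 0.92127
R(B) = exp(−0.0016 × 200) = 0.72615
R(C) = exp(−0.00091 × 200) = 0.83360
R(D) = exp(−0.0010 × 200) = 0.81873
R(E) = exp(−0.00084 × 200) = 0.84535
Series (B and C): 0.72615 × 0.83360 = 0.60532
Parallel (A and [0.60532]): 1 − (1 − 0.92127)(1 − 0.60532) = 0.96893
Series ([0.96893] and D): 0.96893 × 0.81873 = 0.79329
Parallel ([0.79329] and E): 1 − (1 − 0.79329)(1 − 0.84535) = 0.968

0.968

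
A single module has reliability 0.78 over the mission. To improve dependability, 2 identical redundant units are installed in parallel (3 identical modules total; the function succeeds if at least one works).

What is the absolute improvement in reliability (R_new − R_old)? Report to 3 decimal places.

R_before = 0.78
R_after = 1 − (1 − 0.78)^3 = 0.989
ΔR = 0.989 − 0.78 = 0.209

0.209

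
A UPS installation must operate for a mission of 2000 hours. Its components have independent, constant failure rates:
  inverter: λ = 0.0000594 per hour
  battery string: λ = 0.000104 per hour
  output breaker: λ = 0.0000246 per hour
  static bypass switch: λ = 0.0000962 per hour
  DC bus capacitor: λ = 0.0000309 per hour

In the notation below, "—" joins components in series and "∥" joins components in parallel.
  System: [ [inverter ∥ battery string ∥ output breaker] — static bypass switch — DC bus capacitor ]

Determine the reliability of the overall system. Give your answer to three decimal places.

0.775

R(inverter) = exp(−0.0000594 × 2000) = 0.88799
R(battery string) = exp(−0.000104 × 2000) = 0.81221
R(output breaker) = exp(−0.0000246 × 2000) = 0.95199
R(static bypass switch) = exp(−0.0000962 × 2000) = 0.82498
R(DC bus capacitor) = exp(−0.0000309 × 2000) = 0.94007
Parallel (inverter, battery string, and output breaker): 1 − (1 − 0.88799)(1 − 0.81221)(1 − 0.95199) = 0.99899
Series ([0.99899], static bypass switch, and DC bus capacitor): 0.99899 × 0.82498 × 0.94007 = 0.775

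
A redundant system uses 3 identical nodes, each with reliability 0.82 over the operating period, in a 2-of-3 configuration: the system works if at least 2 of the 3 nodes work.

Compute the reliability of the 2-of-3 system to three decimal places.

R = Σ_{i=2}^{3} C(3,i) p^i (1−p)^{3−i} with p = 0.82
C(3,2)·0.82^2·0.18^1 = 0.36310
C(3,3)·0.82^3·0.18^0 = 0.55137
Sum = 0.914

0.914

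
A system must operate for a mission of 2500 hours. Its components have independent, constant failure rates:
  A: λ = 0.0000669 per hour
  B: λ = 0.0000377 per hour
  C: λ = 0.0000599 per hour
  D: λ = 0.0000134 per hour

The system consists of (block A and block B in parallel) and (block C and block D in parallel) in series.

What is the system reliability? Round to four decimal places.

0.9816

R(A) = exp(−0.0000669 × 2500) = 0.845988
R(B) = exp(−0.0000377 × 2500) = 0.910055
R(C) = exp(−0.0000599 × 2500) = 0.860923
R(D) = exp(−0.0000134 × 2500) = 0.967055
Parallel (A and B): 1 − (1 − 0.845988)(1 − 0.910055) = 0.986147
Parallel (C and D): 1 − (1 − 0.860923)(1 − 0.967055) = 0.995418
Series ([0.986147] and [0.995418]): 0.986147 × 0.995418 = 0.9816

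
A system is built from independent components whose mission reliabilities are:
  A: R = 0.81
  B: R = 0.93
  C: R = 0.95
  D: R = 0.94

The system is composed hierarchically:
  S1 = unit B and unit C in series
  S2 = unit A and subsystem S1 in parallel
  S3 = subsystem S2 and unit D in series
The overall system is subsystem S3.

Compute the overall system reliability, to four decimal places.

0.9192

Series (B and C): 0.930000 × 0.950000 = 0.883500
Parallel (A and [0.883500]): 1 − (1 − 0.810000)(1 − 0.883500) = 0.977865
Series ([0.977865] and D): 0.977865 × 0.940000 = 0.9192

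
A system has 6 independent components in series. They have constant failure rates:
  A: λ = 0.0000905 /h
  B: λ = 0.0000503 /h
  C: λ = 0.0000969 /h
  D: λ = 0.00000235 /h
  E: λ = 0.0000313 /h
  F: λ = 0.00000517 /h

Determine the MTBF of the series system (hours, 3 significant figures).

3620

Series of exponential components: λ_sys = Σ λ_i
λ_sys = 0.0000905 + 0.0000503 + 0.0000969 + 0.00000235 + 0.0000313 + 0.00000517 = 2.7652e-04 /h
MTBF = 1 / λ_sys = 3620 h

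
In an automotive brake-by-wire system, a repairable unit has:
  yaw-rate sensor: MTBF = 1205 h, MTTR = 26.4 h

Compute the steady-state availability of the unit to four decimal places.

0.9786

A(yaw-rate sensor) = MTBF/(MTBF+MTTR) = 1205/(1205+26.4) = 0.9786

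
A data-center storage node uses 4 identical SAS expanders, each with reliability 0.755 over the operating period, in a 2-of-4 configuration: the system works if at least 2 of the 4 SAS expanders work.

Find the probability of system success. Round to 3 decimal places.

0.952

R = Σ_{i=2}^{4} C(4,i) p^i (1−p)^{4−i} with p = 0.755
C(4,2)·0.755^2·0.245^2 = 0.20529
C(4,3)·0.755^3·0.245^1 = 0.42176
C(4,4)·0.755^4·0.245^0 = 0.32493
Sum = 0.952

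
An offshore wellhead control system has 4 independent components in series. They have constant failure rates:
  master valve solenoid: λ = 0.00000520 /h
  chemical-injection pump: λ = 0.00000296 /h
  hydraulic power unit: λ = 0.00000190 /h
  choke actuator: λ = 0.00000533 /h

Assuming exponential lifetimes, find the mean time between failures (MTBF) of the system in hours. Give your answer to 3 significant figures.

65000

Series of exponential components: λ_sys = Σ λ_i
λ_sys = 0.00000520 + 0.00000296 + 0.00000190 + 0.00000533 = 1.5390e-05 /h
MTBF = 1 / λ_sys = 65000 h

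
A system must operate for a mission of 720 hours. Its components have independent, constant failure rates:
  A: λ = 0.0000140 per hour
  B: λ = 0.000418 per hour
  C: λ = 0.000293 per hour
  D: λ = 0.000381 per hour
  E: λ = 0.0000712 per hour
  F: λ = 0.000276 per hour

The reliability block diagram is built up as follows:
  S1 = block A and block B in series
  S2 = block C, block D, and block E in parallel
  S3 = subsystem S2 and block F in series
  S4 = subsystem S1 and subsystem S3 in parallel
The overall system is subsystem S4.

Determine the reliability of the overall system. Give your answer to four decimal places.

0.9513

R(A) = exp(−0.0000140 × 720) = 0.989971
R(B) = exp(−0.000418 × 720) = 0.740107
R(C) = exp(−0.000293 × 720) = 0.809806
R(D) = exp(−0.000381 × 720) = 0.760089
R(E) = exp(−0.0000712 × 720) = 0.950028
R(F) = exp(−0.000276 × 720) = 0.819779
Series (A and B): 0.989971 × 0.740107 = 0.732684
Parallel (C, D, and E): 1 − (1 − 0.809806)(1 − 0.760089)(1 − 0.950028) = 0.997720
Series ([0.997720] and F): 0.997720 × 0.819779 = 0.817910
Parallel ([0.732684] and [0.817910]): 1 − (1 − 0.732684)(1 − 0.817910) = 0.9513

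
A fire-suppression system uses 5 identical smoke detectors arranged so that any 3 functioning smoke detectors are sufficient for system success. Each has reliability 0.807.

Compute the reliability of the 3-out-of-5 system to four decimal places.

0.9473

R = Σ_{i=3}^{5} C(5,i) p^i (1−p)^{5−i} with p = 0.807
C(5,3)·0.807^3·0.193^2 = 0.195765
C(5,4)·0.807^4·0.193^1 = 0.409281
C(5,5)·0.807^5·0.193^0 = 0.342269
Sum = 0.9473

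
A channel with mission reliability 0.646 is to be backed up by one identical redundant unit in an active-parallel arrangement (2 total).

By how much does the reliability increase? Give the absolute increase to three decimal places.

R_before = 0.646
R_after = 1 − (1 − 0.646)^2 = 0.875
ΔR = 0.875 − 0.646 = 0.229

0.229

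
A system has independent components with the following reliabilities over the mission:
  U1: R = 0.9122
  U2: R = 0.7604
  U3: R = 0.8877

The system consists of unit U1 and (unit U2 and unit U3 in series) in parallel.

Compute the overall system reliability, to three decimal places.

0.971

Series (U2 and U3): 0.76040 × 0.88770 = 0.67501
Parallel (U1 and [0.67501]): 1 − (1 − 0.91220)(1 − 0.67501) = 0.971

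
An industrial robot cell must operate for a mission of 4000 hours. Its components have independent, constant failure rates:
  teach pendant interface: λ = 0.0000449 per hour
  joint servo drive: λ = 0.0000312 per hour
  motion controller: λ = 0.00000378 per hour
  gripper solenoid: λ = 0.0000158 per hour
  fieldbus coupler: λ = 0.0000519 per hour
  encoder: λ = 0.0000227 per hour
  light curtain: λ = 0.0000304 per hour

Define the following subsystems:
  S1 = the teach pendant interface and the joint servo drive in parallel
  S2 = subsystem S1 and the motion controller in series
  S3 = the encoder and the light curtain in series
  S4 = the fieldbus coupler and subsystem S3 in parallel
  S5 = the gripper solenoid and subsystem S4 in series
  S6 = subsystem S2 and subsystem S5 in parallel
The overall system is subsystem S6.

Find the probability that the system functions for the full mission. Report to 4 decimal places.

0.9968

R(teach pendant interface) = exp(−0.0000449 × 4000) = 0.835604
R(joint servo drive) = exp(−0.0000312 × 4000) = 0.882673
R(motion controller) = exp(−0.00000378 × 4000) = 0.984994
R(gripper solenoid) = exp(−0.0000158 × 4000) = 0.938756
R(fieldbus coupler) = exp(−0.0000519 × 4000) = 0.812532
R(encoder) = exp(−0.0000227 × 4000) = 0.913200
R(light curtain) = exp(−0.0000304 × 4000) = 0.885502
Parallel (teach pendant interface and joint servo drive): 1 − (1 − 0.835604)(1 − 0.882673) = 0.980712
Series ([0.980712] and motion controller): 0.980712 × 0.984994 = 0.965995
Series (encoder and light curtain): 0.913200 × 0.885502 = 0.808640
Parallel (fieldbus coupler and [0.808640]): 1 − (1 − 0.812532)(1 − 0.808640) = 0.964126
Series (gripper solenoid and [0.964126]): 0.938756 × 0.964126 = 0.905079
Parallel ([0.965995] and [0.905079]): 1 − (1 − 0.965995)(1 − 0.905079) = 0.9968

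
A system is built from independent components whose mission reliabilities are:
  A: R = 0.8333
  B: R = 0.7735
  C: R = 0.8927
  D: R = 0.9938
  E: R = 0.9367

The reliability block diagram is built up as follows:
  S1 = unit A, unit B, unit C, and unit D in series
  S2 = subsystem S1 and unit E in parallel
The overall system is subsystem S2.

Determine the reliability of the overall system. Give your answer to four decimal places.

0.9729

Series (A, B, C, and D): 0.833300 × 0.773500 × 0.892700 × 0.993800 = 0.571829
Parallel ([0.571829] and E): 1 − (1 − 0.571829)(1 − 0.936700) = 0.9729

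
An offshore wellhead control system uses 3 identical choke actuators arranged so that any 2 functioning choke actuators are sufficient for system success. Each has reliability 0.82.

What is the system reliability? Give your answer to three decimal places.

R = Σ_{i=2}^{3} C(3,i) p^i (1−p)^{3−i} with p = 0.82
C(3,2)·0.82^2·0.18^1 = 0.36310
C(3,3)·0.82^3·0.18^0 = 0.55137
Sum = 0.914

0.914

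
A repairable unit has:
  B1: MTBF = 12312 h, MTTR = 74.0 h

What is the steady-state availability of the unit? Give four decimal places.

0.9940

A(B1) = MTBF/(MTBF+MTTR) = 12312/(12312+74.0) = 0.9940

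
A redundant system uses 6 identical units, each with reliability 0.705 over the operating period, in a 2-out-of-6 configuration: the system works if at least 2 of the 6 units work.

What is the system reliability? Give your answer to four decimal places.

0.9899

R = Σ_{i=2}^{6} C(6,i) p^i (1−p)^{6−i} with p = 0.705
C(6,2)·0.705^2·0.295^4 = 0.056462
C(6,3)·0.705^3·0.295^3 = 0.179913
C(6,4)·0.705^4·0.295^2 = 0.322472
C(6,5)·0.705^5·0.295^1 = 0.308261
C(6,6)·0.705^6·0.295^0 = 0.122782
Sum = 0.9899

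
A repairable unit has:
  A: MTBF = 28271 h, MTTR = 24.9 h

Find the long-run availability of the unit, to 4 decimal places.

0.9991

A(A) = MTBF/(MTBF+MTTR) = 28271/(28271+24.9) = 0.9991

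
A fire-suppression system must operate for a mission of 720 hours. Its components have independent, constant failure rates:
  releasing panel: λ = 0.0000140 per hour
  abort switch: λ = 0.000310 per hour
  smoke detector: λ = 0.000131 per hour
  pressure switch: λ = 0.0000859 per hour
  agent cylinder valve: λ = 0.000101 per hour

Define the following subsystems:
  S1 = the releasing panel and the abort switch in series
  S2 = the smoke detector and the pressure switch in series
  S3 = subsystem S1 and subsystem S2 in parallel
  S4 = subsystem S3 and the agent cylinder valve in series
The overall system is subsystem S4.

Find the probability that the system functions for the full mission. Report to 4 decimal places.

R(releasing panel) = exp(−0.0000140 × 720) = 0.989971
R(abort switch) = exp(−0.000310 × 720) = 0.799955
R(smoke detector) = exp(−0.000131 × 720) = 0.909992
R(pressure switch) = exp(−0.0000859 × 720) = 0.940026
R(agent cylinder valve) = exp(−0.000101 × 720) = 0.929861
Series (releasing panel and abort switch): 0.989971 × 0.799955 = 0.791932
Series (smoke detector and pressure switch): 0.909992 × 0.940026 = 0.855416
Parallel ([0.791932] and [0.855416]): 1 − (1 − 0.791932)(1 − 0.855416) = 0.969917
Series ([0.969917] and agent cylinder valve): 0.969917 × 0.929861 = 0.9019

0.9019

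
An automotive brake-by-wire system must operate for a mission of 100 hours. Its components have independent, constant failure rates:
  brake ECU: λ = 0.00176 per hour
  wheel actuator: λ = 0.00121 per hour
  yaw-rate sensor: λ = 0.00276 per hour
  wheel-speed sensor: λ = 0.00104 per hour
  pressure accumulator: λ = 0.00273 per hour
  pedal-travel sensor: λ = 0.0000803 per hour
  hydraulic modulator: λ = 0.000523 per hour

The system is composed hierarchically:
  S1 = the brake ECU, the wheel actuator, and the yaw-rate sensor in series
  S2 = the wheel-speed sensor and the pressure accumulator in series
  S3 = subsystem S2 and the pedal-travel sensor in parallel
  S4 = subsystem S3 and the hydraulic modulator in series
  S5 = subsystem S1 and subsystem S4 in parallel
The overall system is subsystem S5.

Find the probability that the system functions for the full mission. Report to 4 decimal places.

R(brake ECU) = exp(−0.00176 × 100) = 0.838618
R(wheel actuator) = exp(−0.00121 × 100) = 0.886034
R(yaw-rate sensor) = exp(−0.00276 × 100) = 0.758813
R(wheel-speed sensor) = exp(−0.00104 × 100) = 0.901225
R(pressure accumulator) = exp(−0.00273 × 100) = 0.761093
R(pedal-travel sensor) = exp(−0.0000803 × 100) = 0.992002
R(hydraulic modulator) = exp(−0.000523 × 100) = 0.949044
Series (brake ECU, wheel actuator, and yaw-rate sensor): 0.838618 × 0.886034 × 0.758813 = 0.563831
Series (wheel-speed sensor and pressure accumulator): 0.901225 × 0.761093 = 0.685916
Parallel ([0.685916] and pedal-travel sensor): 1 − (1 − 0.685916)(1 − 0.992002) = 0.997488
Series ([0.997488] and hydraulic modulator): 0.997488 × 0.949044 = 0.946660
Parallel ([0.563831] and [0.946660]): 1 − (1 − 0.563831)(1 − 0.946660) = 0.9767

0.9767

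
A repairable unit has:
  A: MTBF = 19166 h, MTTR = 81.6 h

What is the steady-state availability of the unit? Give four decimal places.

0.9958

A(A) = MTBF/(MTBF+MTTR) = 19166/(19166+81.6) = 0.9958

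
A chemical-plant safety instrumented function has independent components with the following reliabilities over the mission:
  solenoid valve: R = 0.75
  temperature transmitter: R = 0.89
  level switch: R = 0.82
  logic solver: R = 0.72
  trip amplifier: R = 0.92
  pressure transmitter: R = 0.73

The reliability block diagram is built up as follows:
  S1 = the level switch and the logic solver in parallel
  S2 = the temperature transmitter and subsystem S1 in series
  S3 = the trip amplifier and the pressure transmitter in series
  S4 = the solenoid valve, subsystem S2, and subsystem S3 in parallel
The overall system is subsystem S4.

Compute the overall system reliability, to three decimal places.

Parallel (level switch and logic solver): 1 − (1 − 0.82000)(1 − 0.72000) = 0.94960
Series (temperature transmitter and [0.94960]): 0.89000 × 0.94960 = 0.84514
Series (trip amplifier and pressure transmitter): 0.92000 × 0.73000 = 0.67160
Parallel (solenoid valve, [0.84514], and [0.67160]): 1 − (1 − 0.75000)(1 − 0.84514)(1 − 0.67160) = 0.987

0.987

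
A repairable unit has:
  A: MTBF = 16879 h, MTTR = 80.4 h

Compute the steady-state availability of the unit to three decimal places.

0.995

A(A) = MTBF/(MTBF+MTTR) = 16879/(16879+80.4) = 0.995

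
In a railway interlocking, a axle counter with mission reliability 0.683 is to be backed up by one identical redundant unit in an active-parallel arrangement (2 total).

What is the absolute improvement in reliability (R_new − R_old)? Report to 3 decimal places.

R_before = 0.683
R_after = 1 − (1 − 0.683)^2 = 0.900
ΔR = 0.900 − 0.683 = 0.217

0.217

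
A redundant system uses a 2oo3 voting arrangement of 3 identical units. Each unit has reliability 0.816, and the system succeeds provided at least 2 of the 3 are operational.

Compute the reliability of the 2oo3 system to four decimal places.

0.9109

R = Σ_{i=2}^{3} C(3,i) p^i (1−p)^{3−i} with p = 0.816
C(3,2)·0.816^2·0.184^1 = 0.367553
C(3,3)·0.816^3·0.184^0 = 0.543338
Sum = 0.9109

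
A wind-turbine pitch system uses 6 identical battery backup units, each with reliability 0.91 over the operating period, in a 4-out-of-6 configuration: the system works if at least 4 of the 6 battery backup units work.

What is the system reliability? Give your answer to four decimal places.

R = Σ_{i=4}^{6} C(6,i) p^i (1−p)^{6−i} with p = 0.91
C(6,4)·0.91^4·0.09^2 = 0.083319
C(6,5)·0.91^5·0.09^1 = 0.336977
C(6,6)·0.91^6·0.09^0 = 0.567869
Sum = 0.9882

0.9882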